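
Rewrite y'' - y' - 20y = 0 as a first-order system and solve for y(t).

Let x_1 = y, x_2 = y'. Then x_1' = x_2 and x_2' = 20x_1 + x_2.
A = [[0,1],[20,1]]; det(A-λI) = λ^2 - λ - 20.
Eigenvalues λ = -4, 5 with eigenvectors (1,-4), (1,5).

y(t) = c_1e^(-4t) + c_2e^(5t)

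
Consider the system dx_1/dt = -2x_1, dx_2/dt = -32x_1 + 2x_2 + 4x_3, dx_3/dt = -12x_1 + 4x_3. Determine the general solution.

Coefficient matrix A = [[-2, 0, 0], [-32, 2, 4], [-12, 0, 4]].
det(A - λI) = 0 gives eigenvalues λ = -2, 4, 2.
For λ=-2: eigenvector (1,6,2).
For λ=4: eigenvector (0,2,1).
For λ=2: eigenvector (0,1,0).
General solution: c_1e^(-2t)(1,6,2) + c_2e^(4t)(0,2,1) + c_3e^(2t)(0,1,0).

x_1(t) = c_1e^(-2t), x_2(t) = 6c_1e^(-2t) + 2c_2e^(4t) + c_3e^(2t), x_3(t) = 2c_1e^(-2t) + c_2e^(4t)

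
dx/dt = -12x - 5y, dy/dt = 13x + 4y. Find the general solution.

x(t) = -2K_1e^(-4t)sin(t) - K_1e^(-4t)cos(t) - K_2e^(-4t)sin(t) + 2K_2e^(-4t)cos(t), y(t) = 3K_1e^(-4t)sin(t) + 2K_1e^(-4t)cos(t) + 2K_2e^(-4t)sin(t) - 3K_2e^(-4t)cos(t)

Coefficient matrix A = [[-12, -5], [13, 4]].
Characteristic polynomial det(A - λI) = λ^2 + 8λ + 17 = 0.
Eigenvalues λ = -4 ± i (complex conjugate pair).
For λ=-4+i: an eigenvector is (-1,2) - i(-2,3) = (-1 + 2i, 2 - 3i).
A real fundamental pair from Re and Im of e^((-4+i)t)v: X_1 = e^(-4t)(cos(t)·(-1,2) + sin(t)·(-2,3)), X_2 = e^(-4t)(sin(t)·(-1,2) - cos(t)·(-2,3)).
General solution: K_1X_1 + K_2X_2.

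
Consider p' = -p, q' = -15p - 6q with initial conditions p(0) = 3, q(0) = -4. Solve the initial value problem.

Coefficient matrix A = [[-1, 0], [-15, -6]].
Characteristic polynomial det(A - λI) = λ^2 + 7λ + 6 = 0.
Eigenvalues λ = -1, -6.
For λ=-1: (A-λI) row 2 is [-15, -5], so an eigenvector is (-1, 3).
For λ=-6: (A-λI) row 1 is [5, 0], so an eigenvector is (0, -1).
General solution: c_1e^(-t)(-1,3) + c_2e^(-6t)(0,-1).
Applying p(0)=3, q(0)=-4 gives c_1=-3, c_2=-5.

p(t) = 3e^(-t), q(t) = -9e^(-t) + 5e^(-6t)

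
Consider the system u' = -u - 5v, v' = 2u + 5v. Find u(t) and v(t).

u(t) = c_1e^(2t)sin(t) - 2c_1e^(2t)cos(t) - 2c_2e^(2t)sin(t) - c_2e^(2t)cos(t), v(t) = -c_1e^(2t)sin(t) + c_1e^(2t)cos(t) + c_2e^(2t)sin(t) + c_2e^(2t)cos(t)

Coefficient matrix A = [[-1, -5], [2, 5]].
Characteristic polynomial det(A - λI) = λ^2 - 4λ + 5 = 0.
Eigenvalues λ = 2 ± i (complex conjugate pair).
For λ=2+i: an eigenvector is (-2,1) - i(1,-1) = (-2 - i, 1 + i).
A real fundamental pair from Re and Im of e^((2+i)t)v: X_1 = e^(2t)(cos(t)·(-2,1) + sin(t)·(1,-1)), X_2 = e^(2t)(sin(t)·(-2,1) - cos(t)·(1,-1)).
General solution: c_1X_1 + c_2X_2.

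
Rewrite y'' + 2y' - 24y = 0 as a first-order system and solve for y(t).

Let x_1 = y, x_2 = y'. Then x_1' = x_2 and x_2' = 24x_1 - 2x_2.
A = [[0,1],[24,-2]]; det(A-λI) = λ^2 + 2λ - 24.
Eigenvalues λ = -6, 4 with eigenvectors (1,-6), (1,4).

y(t) = C_1e^(-6t) + C_2e^(4t)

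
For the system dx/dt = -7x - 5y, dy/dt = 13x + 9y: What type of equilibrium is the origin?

unstable spiral

A = [[-7,-5],[13,9]]; det(A-λI) = λ^2 - 2λ + 2.
λ = 1 ± i: positive real part.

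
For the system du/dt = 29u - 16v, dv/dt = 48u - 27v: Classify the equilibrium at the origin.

A = [[29,-16],[48,-27]]; det(A-λI) = λ^2 - 2λ - 15.
λ = 5, -3: opposite signs.

saddle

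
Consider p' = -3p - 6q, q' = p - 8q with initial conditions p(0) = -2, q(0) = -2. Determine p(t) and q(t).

Coefficient matrix A = [[-3, -6], [1, -8]].
Characteristic polynomial det(A - λI) = λ^2 + 11λ + 30 = 0.
Eigenvalues λ = -5, -6.
For λ=-5: (A-λI) row 1 is [2, -6], so an eigenvector is (-3, -1).
For λ=-6: (A-λI) row 1 is [3, -6], so an eigenvector is (2, 1).
General solution: K_1e^(-5t)(-3,-1) + K_2e^(-6t)(2,1).
Applying p(0)=-2, q(0)=-2 gives K_1=-2, K_2=-4.

p(t) = 6e^(-5t) - 8e^(-6t), q(t) = 2e^(-5t) - 4e^(-6t)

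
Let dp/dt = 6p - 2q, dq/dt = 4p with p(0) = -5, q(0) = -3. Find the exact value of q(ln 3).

A = [[6,-2],[4,0]]; eigenvalues λ = 4, 2.
Eigenvectors: (1,1) for λ=4, (-1,-2) for λ=2.
From the initial condition, c_1 = -7, c_2 = -2.
q(ln 3) = (-7)(3^4)(1) + (-2)(3^2)(-2) = -531.

-531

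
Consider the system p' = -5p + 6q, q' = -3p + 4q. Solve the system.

Coefficient matrix A = [[-5, 6], [-3, 4]].
Characteristic polynomial det(A - λI) = λ^2 + λ - 2 = 0.
Eigenvalues λ = -2, 1.
For λ=-2: (A-λI) row 1 is [-3, 6], so an eigenvector is (-2, -1).
For λ=1: (A-λI) row 1 is [-6, 6], so an eigenvector is (1, 1).
General solution: K_1e^(-2t)(-2,-1) + K_2e^(t)(1,1).

p(t) = -2K_1e^(-2t) + K_2e^(t), q(t) = -K_1e^(-2t) + K_2e^(t)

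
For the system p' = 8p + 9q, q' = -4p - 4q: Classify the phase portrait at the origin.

A = [[8,9],[-4,-4]]; det(A-λI) = λ^2 - 4λ + 4.
repeated λ = 2 with a single eigenvector.

unstable improper node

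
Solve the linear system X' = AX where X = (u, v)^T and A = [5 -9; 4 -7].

u(t) = -3C_1e^(-t) - 3C_2te^(-t) + C_2e^(-t), v(t) = -2C_1e^(-t) - 2C_2te^(-t) + C_2e^(-t)

Coefficient matrix A = [[5, -9], [4, -7]].
Characteristic polynomial det(A - λI) = λ^2 + 2λ + 1 = 0.
Single eigenvalue λ = -1 with algebraic multiplicity 2.
Eigenvector v = (-3,-2); generalized eigenvector w with (A-λI)w=v is (1,1).
General solution: e^(-t)[C_1·v + C_2·(t·v + w)].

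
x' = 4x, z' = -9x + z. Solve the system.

Coefficient matrix A = [[4, 0], [-9, 1]].
Characteristic polynomial det(A - λI) = λ^2 - 5λ + 4 = 0.
Eigenvalues λ = 1, 4.
For λ=1: (A-λI) row 1 is [3, 0], so an eigenvector is (0, -1).
For λ=4: (A-λI) row 2 is [-9, -3], so an eigenvector is (1, -3).
General solution: K_1e^(t)(0,-1) + K_2e^(4t)(1,-3).

x(t) = K_2e^(4t), z(t) = -K_1e^(t) - 3K_2e^(4t)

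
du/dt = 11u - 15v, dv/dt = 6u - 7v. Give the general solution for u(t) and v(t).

Coefficient matrix A = [[11, -15], [6, -7]].
Characteristic polynomial det(A - λI) = λ^2 - 4λ + 13 = 0.
Eigenvalues λ = 2 ± 3i (complex conjugate pair).
For λ=2+3i: an eigenvector is (-1,-1) - i(2,1) = (-1 - 2i, -1 - i).
A real fundamental pair from Re and Im of e^((2+3i)t)v: X_1 = e^(2t)(cos(3t)·(-1,-1) + sin(3t)·(2,1)), X_2 = e^(2t)(sin(3t)·(-1,-1) - cos(3t)·(2,1)).
General solution: C_1X_1 + C_2X_2.

u(t) = 2C_1e^(2t)sin(3t) - C_1e^(2t)cos(3t) - C_2e^(2t)sin(3t) - 2C_2e^(2t)cos(3t), v(t) = C_1e^(2t)sin(3t) - C_1e^(2t)cos(3t) - C_2e^(2t)sin(3t) - C_2e^(2t)cos(3t)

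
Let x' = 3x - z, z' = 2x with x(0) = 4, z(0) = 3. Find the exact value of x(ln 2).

A = [[3,-1],[2,0]]; eigenvalues λ = 1, 2.
Eigenvectors: (1,2) for λ=1, (1,1) for λ=2.
From the initial condition, c_1 = -1, c_2 = 5.
x(ln 2) = (-1)(2^1)(1) + (5)(2^2)(1) = 18.

18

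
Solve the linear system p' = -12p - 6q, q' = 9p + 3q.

p(t) = -C_1e^(-6t) - 2C_2e^(-3t), q(t) = C_1e^(-6t) + 3C_2e^(-3t)

Coefficient matrix A = [[-12, -6], [9, 3]].
Characteristic polynomial det(A - λI) = λ^2 + 9λ + 18 = 0.
Eigenvalues λ = -6, -3.
For λ=-6: (A-λI) row 1 is [-6, -6], so an eigenvector is (-1, 1).
For λ=-3: (A-λI) row 1 is [-9, -6], so an eigenvector is (-2, 3).
General solution: C_1e^(-6t)(-1,1) + C_2e^(-3t)(-2,3).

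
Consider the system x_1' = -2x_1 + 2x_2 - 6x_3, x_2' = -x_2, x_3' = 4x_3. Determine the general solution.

x_1(t) = C_1e^(-2t) - C_2e^(4t) + 2C_3e^(-t), x_2(t) = C_3e^(-t), x_3(t) = C_2e^(4t)

Coefficient matrix A = [[-2, 2, -6], [0, -1, 0], [0, 0, 4]].
det(A - λI) = 0 gives eigenvalues λ = -2, 4, -1.
For λ=-2: eigenvector (1,0,0).
For λ=4: eigenvector (-1,0,1).
For λ=-1: eigenvector (2,1,0).
General solution: C_1e^(-2t)(1,0,0) + C_2e^(4t)(-1,0,1) + C_3e^(-t)(2,1,0).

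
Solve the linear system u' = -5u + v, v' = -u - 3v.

u(t) = c_1e^(-4t) + c_2te^(-4t) + c_2e^(-4t), v(t) = c_1e^(-4t) + c_2te^(-4t) + 2c_2e^(-4t)

Coefficient matrix A = [[-5, 1], [-1, -3]].
Characteristic polynomial det(A - λI) = λ^2 + 8λ + 16 = 0.
Single eigenvalue λ = -4 with algebraic multiplicity 2.
Eigenvector v = (1,1); generalized eigenvector w with (A-λI)w=v is (1,2).
General solution: e^(-4t)[c_1·v + c_2·(t·v + w)].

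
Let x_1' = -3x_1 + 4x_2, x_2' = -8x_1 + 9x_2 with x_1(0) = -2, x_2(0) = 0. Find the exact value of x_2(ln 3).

A = [[-3,4],[-8,9]]; eigenvalues λ = 5, 1.
Eigenvectors: (1,2) for λ=5, (-1,-1) for λ=1.
From the initial condition, c_1 = 2, c_2 = 4.
x_2(ln 3) = (2)(3^5)(2) + (4)(3^1)(-1) = 960.

960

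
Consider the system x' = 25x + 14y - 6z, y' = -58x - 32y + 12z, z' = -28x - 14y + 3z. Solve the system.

x(t) = K_1e^(-3t) - 2K_2e^(-4t) - K_3e^(3t), y(t) = -2K_1e^(-3t) + 5K_2e^(-4t) + 2K_3e^(3t), z(t) = 2K_2e^(-4t) + K_3e^(3t)

Coefficient matrix A = [[25, 14, -6], [-58, -32, 12], [-28, -14, 3]].
det(A - λI) = 0 gives eigenvalues λ = -3, -4, 3.
For λ=-3: eigenvector (1,-2,0).
For λ=-4: eigenvector (-2,5,2).
For λ=3: eigenvector (-1,2,1).
General solution: K_1e^(-3t)(1,-2,0) + K_2e^(-4t)(-2,5,2) + K_3e^(3t)(-1,2,1).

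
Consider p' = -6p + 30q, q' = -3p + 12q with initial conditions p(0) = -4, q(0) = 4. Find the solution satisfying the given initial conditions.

p(t) = 52e^(3t)sin(3t) - 4e^(3t)cos(3t), q(t) = 16e^(3t)sin(3t) + 4e^(3t)cos(3t)

Coefficient matrix A = [[-6, 30], [-3, 12]].
Characteristic polynomial det(A - λI) = λ^2 - 6λ + 18 = 0.
Eigenvalues λ = 3 ± 3i (complex conjugate pair).
For λ=3+3i: an eigenvector is (-3,-1) - i(-1,0) = (-3 + i, -1).
A real fundamental pair from Re and Im of e^((3+3i)t)v: X_1 = e^(3t)(cos(3t)·(-3,-1) + sin(3t)·(-1,0)), X_2 = e^(3t)(sin(3t)·(-3,-1) - cos(3t)·(-1,0)).
General solution: c_1X_1 + c_2X_2.
Applying p(0)=-4, q(0)=4 gives c_1=-4, c_2=-16.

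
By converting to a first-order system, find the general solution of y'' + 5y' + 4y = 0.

y(t) = K_1e^(-t) + K_2e^(-4t)

Let x_1 = y, x_2 = y'. Then x_1' = x_2 and x_2' = -4x_1 - 5x_2.
A = [[0,1],[-4,-5]]; det(A-λI) = λ^2 + 5λ + 4.
Eigenvalues λ = -1, -4 with eigenvectors (1,-1), (1,-4).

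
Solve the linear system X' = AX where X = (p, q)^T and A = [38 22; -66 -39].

p(t) = K_1e^(-6t) + 2K_2e^(5t), q(t) = -2K_1e^(-6t) - 3K_2e^(5t)

Coefficient matrix A = [[38, 22], [-66, -39]].
Characteristic polynomial det(A - λI) = λ^2 + λ - 30 = 0.
Eigenvalues λ = -6, 5.
For λ=-6: (A-λI) row 1 is [44, 22], so an eigenvector is (1, -2).
For λ=5: (A-λI) row 1 is [33, 22], so an eigenvector is (2, -3).
General solution: K_1e^(-6t)(1,-2) + K_2e^(5t)(2,-3).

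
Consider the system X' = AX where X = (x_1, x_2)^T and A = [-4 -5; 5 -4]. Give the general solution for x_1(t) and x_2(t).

x_1(t) = -C_1e^(-4t)sin(5t) + C_2e^(-4t)cos(5t), x_2(t) = C_1e^(-4t)cos(5t) + C_2e^(-4t)sin(5t)

Coefficient matrix A = [[-4, -5], [5, -4]].
Characteristic polynomial det(A - λI) = λ^2 + 8λ + 41 = 0.
Eigenvalues λ = -4 ± 5i (complex conjugate pair).
For λ=-4+5i: an eigenvector is (0,1) - i(-1,0) = (0 + i, 1).
A real fundamental pair from Re and Im of e^((-4+5i)t)v: X_1 = e^(-4t)(cos(5t)·(0,1) + sin(5t)·(-1,0)), X_2 = e^(-4t)(sin(5t)·(0,1) - cos(5t)·(-1,0)).
General solution: C_1X_1 + C_2X_2.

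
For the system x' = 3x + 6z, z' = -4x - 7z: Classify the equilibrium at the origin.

stable node

A = [[3,6],[-4,-7]]; det(A-λI) = λ^2 + 4λ + 3.
λ = -3, -1: both negative.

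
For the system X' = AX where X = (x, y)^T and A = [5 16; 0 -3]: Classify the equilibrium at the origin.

saddle

A = [[5,16],[0,-3]]; det(A-λI) = λ^2 - 2λ - 15.
λ = 5, -3: opposite signs.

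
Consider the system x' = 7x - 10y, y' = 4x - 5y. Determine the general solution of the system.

Coefficient matrix A = [[7, -10], [4, -5]].
Characteristic polynomial det(A - λI) = λ^2 - 2λ + 5 = 0.
Eigenvalues λ = 1 ± 2i (complex conjugate pair).
For λ=1+2i: an eigenvector is (2,1) - i(1,1) = (2 - i, 1 - i).
A real fundamental pair from Re and Im of e^((1+2i)t)v: X_1 = e^(t)(cos(2t)·(2,1) + sin(2t)·(1,1)), X_2 = e^(t)(sin(2t)·(2,1) - cos(2t)·(1,1)).
General solution: c_1X_1 + c_2X_2.

x(t) = c_1e^(t)sin(2t) + 2c_1e^(t)cos(2t) + 2c_2e^(t)sin(2t) - c_2e^(t)cos(2t), y(t) = c_1e^(t)sin(2t) + c_1e^(t)cos(2t) + c_2e^(t)sin(2t) - c_2e^(t)cos(2t)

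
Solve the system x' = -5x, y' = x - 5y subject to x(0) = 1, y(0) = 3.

Coefficient matrix A = [[-5, 0], [1, -5]].
Characteristic polynomial det(A - λI) = λ^2 + 10λ + 25 = 0.
Single eigenvalue λ = -5 with algebraic multiplicity 2.
Eigenvector v = (0,1); generalized eigenvector w with (A-λI)w=v is (1,-1).
General solution: e^(-5t)[C_1·v + C_2·(t·v + w)].
Applying x(0)=1, y(0)=3 gives C_1=4, C_2=1.

x(t) = e^(-5t), y(t) = te^(-5t) + 3e^(-5t)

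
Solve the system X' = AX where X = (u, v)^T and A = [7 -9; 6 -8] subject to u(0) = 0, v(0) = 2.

Coefficient matrix A = [[7, -9], [6, -8]].
Characteristic polynomial det(A - λI) = λ^2 + λ - 2 = 0.
Eigenvalues λ = -2, 1.
For λ=-2: (A-λI) row 1 is [9, -9], so an eigenvector is (1, 1).
For λ=1: (A-λI) row 1 is [6, -9], so an eigenvector is (-3, -2).
General solution: C_1e^(-2t)(1,1) + C_2e^(t)(-3,-2).
Applying u(0)=0, v(0)=2 gives C_1=6, C_2=2.

u(t) = -6e^(t) + 6e^(-2t), v(t) = -4e^(t) + 6e^(-2t)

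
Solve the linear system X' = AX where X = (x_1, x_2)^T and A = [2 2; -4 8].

Coefficient matrix A = [[2, 2], [-4, 8]].
Characteristic polynomial det(A - λI) = λ^2 - 10λ + 24 = 0.
Eigenvalues λ = 6, 4.
For λ=6: (A-λI) row 1 is [-4, 2], so an eigenvector is (1, 2).
For λ=4: (A-λI) row 1 is [-2, 2], so an eigenvector is (-1, -1).
General solution: c_1e^(6t)(1,2) + c_2e^(4t)(-1,-1).

x_1(t) = c_1e^(6t) - c_2e^(4t), x_2(t) = 2c_1e^(6t) - c_2e^(4t)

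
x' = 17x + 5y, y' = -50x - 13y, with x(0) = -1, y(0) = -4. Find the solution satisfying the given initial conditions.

Coefficient matrix A = [[17, 5], [-50, -13]].
Characteristic polynomial det(A - λI) = λ^2 - 4λ + 29 = 0.
Eigenvalues λ = 2 ± 5i (complex conjugate pair).
For λ=2+5i: an eigenvector is (1,-3) - i(0,-1) = (1, -3 + i).
A real fundamental pair from Re and Im of e^((2+5i)t)v: X_1 = e^(2t)(cos(5t)·(1,-3) + sin(5t)·(0,-1)), X_2 = e^(2t)(sin(5t)·(1,-3) - cos(5t)·(0,-1)).
General solution: C_1X_1 + C_2X_2.
Applying x(0)=-1, y(0)=-4 gives C_1=-1, C_2=-7.

x(t) = -7e^(2t)sin(5t) - e^(2t)cos(5t), y(t) = 22e^(2t)sin(5t) - 4e^(2t)cos(5t)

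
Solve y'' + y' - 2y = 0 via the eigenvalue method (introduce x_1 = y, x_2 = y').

y(t) = K_1e^(t) + K_2e^(-2t)

Let x_1 = y, x_2 = y'. Then x_1' = x_2 and x_2' = 2x_1 - x_2.
A = [[0,1],[2,-1]]; det(A-λI) = λ^2 + λ - 2.
Eigenvalues λ = 1, -2 with eigenvectors (1,1), (1,-2).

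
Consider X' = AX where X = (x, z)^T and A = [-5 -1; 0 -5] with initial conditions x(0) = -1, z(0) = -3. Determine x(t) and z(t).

x(t) = 3te^(-5t) - e^(-5t), z(t) = -3e^(-5t)

Coefficient matrix A = [[-5, -1], [0, -5]].
Characteristic polynomial det(A - λI) = λ^2 + 10λ + 25 = 0.
Single eigenvalue λ = -5 with algebraic multiplicity 2.
Eigenvector v = (-1,0); generalized eigenvector w with (A-λI)w=v is (3,1).
General solution: e^(-5t)[c_1·v + c_2·(t·v + w)].
Applying x(0)=-1, z(0)=-3 gives c_1=-8, c_2=-3.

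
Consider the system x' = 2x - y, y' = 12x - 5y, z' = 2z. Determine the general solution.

Coefficient matrix A = [[2, -1, 0], [12, -5, 0], [0, 0, 2]].
det(A - λI) = 0 gives eigenvalues λ = -2, 2, -1.
For λ=-2: eigenvector (-1,-4,0).
For λ=2: eigenvector (0,0,1).
For λ=-1: eigenvector (1,3,0).
General solution: K_1e^(-2t)(-1,-4,0) + K_2e^(2t)(0,0,1) + K_3e^(-t)(1,3,0).

x(t) = -K_1e^(-2t) + K_3e^(-t), y(t) = -4K_1e^(-2t) + 3K_3e^(-t), z(t) = K_2e^(2t)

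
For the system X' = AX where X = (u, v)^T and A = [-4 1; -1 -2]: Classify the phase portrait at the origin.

stable improper node

A = [[-4,1],[-1,-2]]; det(A-λI) = λ^2 + 6λ + 9.
repeated λ = -3 with a single eigenvector.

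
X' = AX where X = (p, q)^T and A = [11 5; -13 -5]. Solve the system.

Coefficient matrix A = [[11, 5], [-13, -5]].
Characteristic polynomial det(A - λI) = λ^2 - 6λ + 10 = 0.
Eigenvalues λ = 3 ± i (complex conjugate pair).
For λ=3+i: an eigenvector is (-1,2) - i(2,-3) = (-1 - 2i, 2 + 3i).
A real fundamental pair from Re and Im of e^((3+i)t)v: X_1 = e^(3t)(cos(t)·(-1,2) + sin(t)·(2,-3)), X_2 = e^(3t)(sin(t)·(-1,2) - cos(t)·(2,-3)).
General solution: C_1X_1 + C_2X_2.

p(t) = 2C_1e^(3t)sin(t) - C_1e^(3t)cos(t) - C_2e^(3t)sin(t) - 2C_2e^(3t)cos(t), q(t) = -3C_1e^(3t)sin(t) + 2C_1e^(3t)cos(t) + 2C_2e^(3t)sin(t) + 3C_2e^(3t)cos(t)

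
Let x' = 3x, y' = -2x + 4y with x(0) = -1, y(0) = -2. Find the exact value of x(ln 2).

-8

A = [[3,0],[-2,4]]; eigenvalues λ = 4, 3.
Eigenvectors: (0,-1) for λ=4, (1,2) for λ=3.
From the initial condition, c_1 = 0, c_2 = -1.
x(ln 2) = (0)(2^4)(0) + (-1)(2^3)(1) = -8.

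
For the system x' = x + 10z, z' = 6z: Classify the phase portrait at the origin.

unstable node

A = [[1,10],[0,6]]; det(A-λI) = λ^2 - 7λ + 6.
λ = 1, 6: both positive.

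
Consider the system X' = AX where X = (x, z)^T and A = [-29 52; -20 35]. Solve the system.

x(t) = 3c_1e^(3t)sin(4t) - 2c_1e^(3t)cos(4t) - 2c_2e^(3t)sin(4t) - 3c_2e^(3t)cos(4t), z(t) = 2c_1e^(3t)sin(4t) - c_1e^(3t)cos(4t) - c_2e^(3t)sin(4t) - 2c_2e^(3t)cos(4t)

Coefficient matrix A = [[-29, 52], [-20, 35]].
Characteristic polynomial det(A - λI) = λ^2 - 6λ + 25 = 0.
Eigenvalues λ = 3 ± 4i (complex conjugate pair).
For λ=3+4i: an eigenvector is (-2,-1) - i(3,2) = (-2 - 3i, -1 - 2i).
A real fundamental pair from Re and Im of e^((3+4i)t)v: X_1 = e^(3t)(cos(4t)·(-2,-1) + sin(4t)·(3,2)), X_2 = e^(3t)(sin(4t)·(-2,-1) - cos(4t)·(3,2)).
General solution: c_1X_1 + c_2X_2.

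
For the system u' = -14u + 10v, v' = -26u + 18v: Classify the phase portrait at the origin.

unstable spiral

A = [[-14,10],[-26,18]]; det(A-λI) = λ^2 - 4λ + 8.
λ = 2 ± 2i: positive real part.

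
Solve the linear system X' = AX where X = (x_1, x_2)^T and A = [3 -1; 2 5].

x_1(t) = -K_1e^(4t)sin(t) + K_2e^(4t)cos(t), x_2(t) = K_1e^(4t)sin(t) + K_1e^(4t)cos(t) + K_2e^(4t)sin(t) - K_2e^(4t)cos(t)

Coefficient matrix A = [[3, -1], [2, 5]].
Characteristic polynomial det(A - λI) = λ^2 - 8λ + 17 = 0.
Eigenvalues λ = 4 ± i (complex conjugate pair).
For λ=4+i: an eigenvector is (0,1) - i(-1,1) = (0 + i, 1 - i).
A real fundamental pair from Re and Im of e^((4+i)t)v: X_1 = e^(4t)(cos(t)·(0,1) + sin(t)·(-1,1)), X_2 = e^(4t)(sin(t)·(0,1) - cos(t)·(-1,1)).
General solution: K_1X_1 + K_2X_2.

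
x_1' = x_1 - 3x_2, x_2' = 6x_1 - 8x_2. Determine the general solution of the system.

Coefficient matrix A = [[1, -3], [6, -8]].
Characteristic polynomial det(A - λI) = λ^2 + 7λ + 10 = 0.
Eigenvalues λ = -2, -5.
For λ=-2: (A-λI) row 1 is [3, -3], so an eigenvector is (1, 1).
For λ=-5: (A-λI) row 1 is [6, -3], so an eigenvector is (1, 2).
General solution: c_1e^(-2t)(1,1) + c_2e^(-5t)(1,2).

x_1(t) = c_1e^(-2t) + c_2e^(-5t), x_2(t) = c_1e^(-2t) + 2c_2e^(-5t)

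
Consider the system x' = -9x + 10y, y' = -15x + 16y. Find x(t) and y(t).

Coefficient matrix A = [[-9, 10], [-15, 16]].
Characteristic polynomial det(A - λI) = λ^2 - 7λ + 6 = 0.
Eigenvalues λ = 6, 1.
For λ=6: (A-λI) row 1 is [-15, 10], so an eigenvector is (-2, -3).
For λ=1: (A-λI) row 1 is [-10, 10], so an eigenvector is (-1, -1).
General solution: K_1e^(6t)(-2,-3) + K_2e^(t)(-1,-1).

x(t) = -2K_1e^(6t) - K_2e^(t), y(t) = -3K_1e^(6t) - K_2e^(t)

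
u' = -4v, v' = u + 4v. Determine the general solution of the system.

u(t) = 2K_1e^(2t) + 2K_2te^(2t) + 3K_2e^(2t), v(t) = -K_1e^(2t) - K_2te^(2t) - 2K_2e^(2t)

Coefficient matrix A = [[0, -4], [1, 4]].
Characteristic polynomial det(A - λI) = λ^2 - 4λ + 4 = 0.
Single eigenvalue λ = 2 with algebraic multiplicity 2.
Eigenvector v = (2,-1); generalized eigenvector w with (A-λI)w=v is (3,-2).
General solution: e^(2t)[K_1·v + K_2·(t·v + w)].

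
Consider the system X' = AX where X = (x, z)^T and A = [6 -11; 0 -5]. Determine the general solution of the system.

x(t) = K_1e^(6t) - K_2e^(-5t), z(t) = -K_2e^(-5t)

Coefficient matrix A = [[6, -11], [0, -5]].
Characteristic polynomial det(A - λI) = λ^2 - λ - 30 = 0.
Eigenvalues λ = 6, -5.
For λ=6: (A-λI) row 1 is [0, -11], so an eigenvector is (1, 0).
For λ=-5: (A-λI) row 1 is [11, -11], so an eigenvector is (-1, -1).
General solution: K_1e^(6t)(1,0) + K_2e^(-5t)(-1,-1).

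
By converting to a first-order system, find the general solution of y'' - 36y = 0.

Let x_1 = y, x_2 = y'. Then x_1' = x_2 and x_2' = 36x_1.
A = [[0,1],[36,0]]; det(A-λI) = λ^2 - 36.
Eigenvalues λ = -6, 6 with eigenvectors (1,-6), (1,6).

y(t) = C_1e^(-6t) + C_2e^(6t)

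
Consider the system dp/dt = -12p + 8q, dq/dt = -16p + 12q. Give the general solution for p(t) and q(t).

p(t) = -c_1e^(-4t) - c_2e^(4t), q(t) = -c_1e^(-4t) - 2c_2e^(4t)

Coefficient matrix A = [[-12, 8], [-16, 12]].
Characteristic polynomial det(A - λI) = λ^2 - 16 = 0.
Eigenvalues λ = -4, 4.
For λ=-4: (A-λI) row 1 is [-8, 8], so an eigenvector is (-1, -1).
For λ=4: (A-λI) row 1 is [-16, 8], so an eigenvector is (-1, -2).
General solution: c_1e^(-4t)(-1,-1) + c_2e^(4t)(-1,-2).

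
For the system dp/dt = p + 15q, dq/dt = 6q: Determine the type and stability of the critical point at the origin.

A = [[1,15],[0,6]]; det(A-λI) = λ^2 - 7λ + 6.
λ = 6, 1: both positive.

unstable node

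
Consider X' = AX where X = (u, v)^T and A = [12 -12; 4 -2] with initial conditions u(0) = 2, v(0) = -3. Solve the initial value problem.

u(t) = 26e^(6t) - 24e^(4t), v(t) = 13e^(6t) - 16e^(4t)

Coefficient matrix A = [[12, -12], [4, -2]].
Characteristic polynomial det(A - λI) = λ^2 - 10λ + 24 = 0.
Eigenvalues λ = 4, 6.
For λ=4: (A-λI) row 1 is [8, -12], so an eigenvector is (3, 2).
For λ=6: (A-λI) row 1 is [6, -12], so an eigenvector is (2, 1).
General solution: K_1e^(4t)(3,2) + K_2e^(6t)(2,1).
Applying u(0)=2, v(0)=-3 gives K_1=-8, K_2=13.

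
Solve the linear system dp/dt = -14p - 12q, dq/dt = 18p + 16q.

p(t) = -K_1e^(-2t) + 2K_2e^(4t), q(t) = K_1e^(-2t) - 3K_2e^(4t)

Coefficient matrix A = [[-14, -12], [18, 16]].
Characteristic polynomial det(A - λI) = λ^2 - 2λ - 8 = 0.
Eigenvalues λ = -2, 4.
For λ=-2: (A-λI) row 1 is [-12, -12], so an eigenvector is (-1, 1).
For λ=4: (A-λI) row 1 is [-18, -12], so an eigenvector is (2, -3).
General solution: K_1e^(-2t)(-1,1) + K_2e^(4t)(2,-3).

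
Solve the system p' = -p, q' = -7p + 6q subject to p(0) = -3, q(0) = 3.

Coefficient matrix A = [[-1, 0], [-7, 6]].
Characteristic polynomial det(A - λI) = λ^2 - 5λ - 6 = 0.
Eigenvalues λ = -1, 6.
For λ=-1: (A-λI) row 2 is [-7, 7], so an eigenvector is (-1, -1).
For λ=6: (A-λI) row 1 is [-7, 0], so an eigenvector is (0, 1).
General solution: C_1e^(-t)(-1,-1) + C_2e^(6t)(0,1).
Applying p(0)=-3, q(0)=3 gives C_1=3, C_2=6.

p(t) = -3e^(-t), q(t) = 6e^(6t) - 3e^(-t)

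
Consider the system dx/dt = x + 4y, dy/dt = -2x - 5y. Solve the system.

x(t) = 2c_1e^(-t) + c_2e^(-3t), y(t) = -c_1e^(-t) - c_2e^(-3t)

Coefficient matrix A = [[1, 4], [-2, -5]].
Characteristic polynomial det(A - λI) = λ^2 + 4λ + 3 = 0.
Eigenvalues λ = -1, -3.
For λ=-1: (A-λI) row 1 is [2, 4], so an eigenvector is (2, -1).
For λ=-3: (A-λI) row 1 is [4, 4], so an eigenvector is (1, -1).
General solution: c_1e^(-t)(2,-1) + c_2e^(-3t)(1,-1).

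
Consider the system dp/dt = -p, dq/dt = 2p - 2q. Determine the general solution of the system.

p(t) = -C_1e^(-t), q(t) = -2C_1e^(-t) + C_2e^(-2t)

Coefficient matrix A = [[-1, 0], [2, -2]].
Characteristic polynomial det(A - λI) = λ^2 + 3λ + 2 = 0.
Eigenvalues λ = -1, -2.
For λ=-1: (A-λI) row 2 is [2, -1], so an eigenvector is (-1, -2).
For λ=-2: (A-λI) row 1 is [1, 0], so an eigenvector is (0, 1).
General solution: C_1e^(-t)(-1,-2) + C_2e^(-2t)(0,1).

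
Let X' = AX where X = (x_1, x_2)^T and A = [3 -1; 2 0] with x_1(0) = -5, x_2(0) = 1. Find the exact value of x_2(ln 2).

A = [[3,-1],[2,0]]; eigenvalues λ = 2, 1.
Eigenvectors: (-1,-1) for λ=2, (-1,-2) for λ=1.
From the initial condition, c_1 = 11, c_2 = -6.
x_2(ln 2) = (11)(2^2)(-1) + (-6)(2^1)(-2) = -20.

-20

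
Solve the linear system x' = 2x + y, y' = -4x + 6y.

x(t) = K_1e^(4t) + K_2te^(4t) - K_2e^(4t), y(t) = 2K_1e^(4t) + 2K_2te^(4t) - K_2e^(4t)

Coefficient matrix A = [[2, 1], [-4, 6]].
Characteristic polynomial det(A - λI) = λ^2 - 8λ + 16 = 0.
Single eigenvalue λ = 4 with algebraic multiplicity 2.
Eigenvector v = (1,2); generalized eigenvector w with (A-λI)w=v is (-1,-1).
General solution: e^(4t)[K_1·v + K_2·(t·v + w)].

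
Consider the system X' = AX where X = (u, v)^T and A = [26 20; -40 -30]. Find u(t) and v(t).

u(t) = c_1e^(-2t)sin(4t) - 2c_1e^(-2t)cos(4t) - 2c_2e^(-2t)sin(4t) - c_2e^(-2t)cos(4t), v(t) = -c_1e^(-2t)sin(4t) + 3c_1e^(-2t)cos(4t) + 3c_2e^(-2t)sin(4t) + c_2e^(-2t)cos(4t)

Coefficient matrix A = [[26, 20], [-40, -30]].
Characteristic polynomial det(A - λI) = λ^2 + 4λ + 20 = 0.
Eigenvalues λ = -2 ± 4i (complex conjugate pair).
For λ=-2+4i: an eigenvector is (-2,3) - i(1,-1) = (-2 - i, 3 + i).
A real fundamental pair from Re and Im of e^((-2+4i)t)v: X_1 = e^(-2t)(cos(4t)·(-2,3) + sin(4t)·(1,-1)), X_2 = e^(-2t)(sin(4t)·(-2,3) - cos(4t)·(1,-1)).
General solution: c_1X_1 + c_2X_2.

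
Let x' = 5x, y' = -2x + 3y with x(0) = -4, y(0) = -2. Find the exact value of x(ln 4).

-4096

A = [[5,0],[-2,3]]; eigenvalues λ = 5, 3.
Eigenvectors: (1,-1) for λ=5, (0,1) for λ=3.
From the initial condition, c_1 = -4, c_2 = -6.
x(ln 4) = (-4)(4^5)(1) + (-6)(4^3)(0) = -4096.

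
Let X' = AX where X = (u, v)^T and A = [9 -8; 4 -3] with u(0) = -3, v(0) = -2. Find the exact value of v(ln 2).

-34

A = [[9,-8],[4,-3]]; eigenvalues λ = 5, 1.
Eigenvectors: (2,1) for λ=5, (1,1) for λ=1.
From the initial condition, c_1 = -1, c_2 = -1.
v(ln 2) = (-1)(2^5)(1) + (-1)(2^1)(1) = -34.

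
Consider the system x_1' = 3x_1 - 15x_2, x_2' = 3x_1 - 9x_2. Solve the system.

Coefficient matrix A = [[3, -15], [3, -9]].
Characteristic polynomial det(A - λI) = λ^2 + 6λ + 18 = 0.
Eigenvalues λ = -3 ± 3i (complex conjugate pair).
For λ=-3+3i: an eigenvector is (2,1) - i(-1,0) = (2 + i, 1).
A real fundamental pair from Re and Im of e^((-3+3i)t)v: X_1 = e^(-3t)(cos(3t)·(2,1) + sin(3t)·(-1,0)), X_2 = e^(-3t)(sin(3t)·(2,1) - cos(3t)·(-1,0)).
General solution: c_1X_1 + c_2X_2.

x_1(t) = -c_1e^(-3t)sin(3t) + 2c_1e^(-3t)cos(3t) + 2c_2e^(-3t)sin(3t) + c_2e^(-3t)cos(3t), x_2(t) = c_1e^(-3t)cos(3t) + c_2e^(-3t)sin(3t)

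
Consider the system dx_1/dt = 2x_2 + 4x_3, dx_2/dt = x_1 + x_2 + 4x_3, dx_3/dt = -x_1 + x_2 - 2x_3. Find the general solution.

x_1(t) = C_1e^(2t) - C_2e^(-2t) - 2C_3e^(-t), x_2(t) = C_1e^(2t) - C_2e^(-2t) - C_3e^(-t), x_3(t) = C_2e^(-2t) + C_3e^(-t)

Coefficient matrix A = [[0, 2, 4], [1, 1, 4], [-1, 1, -2]].
det(A - λI) = 0 gives eigenvalues λ = 2, -2, -1.
For λ=2: eigenvector (1,1,0).
For λ=-2: eigenvector (-1,-1,1).
For λ=-1: eigenvector (-2,-1,1).
General solution: C_1e^(2t)(1,1,0) + C_2e^(-2t)(-1,-1,1) + C_3e^(-t)(-2,-1,1).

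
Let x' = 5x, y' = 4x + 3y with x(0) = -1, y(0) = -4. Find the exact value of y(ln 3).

A = [[5,0],[4,3]]; eigenvalues λ = 3, 5.
Eigenvectors: (0,1) for λ=3, (-1,-2) for λ=5.
From the initial condition, c_1 = -2, c_2 = 1.
y(ln 3) = (-2)(3^3)(1) + (1)(3^5)(-2) = -540.

-540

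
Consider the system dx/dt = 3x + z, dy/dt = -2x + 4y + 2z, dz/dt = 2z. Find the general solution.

Coefficient matrix A = [[3, 0, 1], [-2, 4, 2], [0, 0, 2]].
det(A - λI) = 0 gives eigenvalues λ = 4, 3, 2.
For λ=4: eigenvector (0,1,0).
For λ=3: eigenvector (1,2,0).
For λ=2: eigenvector (-1,-2,1).
General solution: c_1e^(4t)(0,1,0) + c_2e^(3t)(1,2,0) + c_3e^(2t)(-1,-2,1).

x(t) = c_2e^(3t) - c_3e^(2t), y(t) = c_1e^(4t) + 2c_2e^(3t) - 2c_3e^(2t), z(t) = c_3e^(2t)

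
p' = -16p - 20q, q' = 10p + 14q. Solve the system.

Coefficient matrix A = [[-16, -20], [10, 14]].
Characteristic polynomial det(A - λI) = λ^2 + 2λ - 24 = 0.
Eigenvalues λ = 4, -6.
For λ=4: (A-λI) row 1 is [-20, -20], so an eigenvector is (1, -1).
For λ=-6: (A-λI) row 1 is [-10, -20], so an eigenvector is (-2, 1).
General solution: K_1e^(4t)(1,-1) + K_2e^(-6t)(-2,1).

p(t) = K_1e^(4t) - 2K_2e^(-6t), q(t) = -K_1e^(4t) + K_2e^(-6t)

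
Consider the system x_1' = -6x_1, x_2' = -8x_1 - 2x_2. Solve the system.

x_1(t) = K_1e^(-6t), x_2(t) = 2K_1e^(-6t) - K_2e^(-2t)

Coefficient matrix A = [[-6, 0], [-8, -2]].
Characteristic polynomial det(A - λI) = λ^2 + 8λ + 12 = 0.
Eigenvalues λ = -6, -2.
For λ=-6: (A-λI) row 2 is [-8, 4], so an eigenvector is (1, 2).
For λ=-2: (A-λI) row 1 is [-4, 0], so an eigenvector is (0, -1).
General solution: K_1e^(-6t)(1,2) + K_2e^(-2t)(0,-1).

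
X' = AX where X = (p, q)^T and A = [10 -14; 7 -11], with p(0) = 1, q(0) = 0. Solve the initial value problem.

p(t) = 2e^(3t) - e^(-4t), q(t) = e^(3t) - e^(-4t)

Coefficient matrix A = [[10, -14], [7, -11]].
Characteristic polynomial det(A - λI) = λ^2 + λ - 12 = 0.
Eigenvalues λ = -4, 3.
For λ=-4: (A-λI) row 1 is [14, -14], so an eigenvector is (-1, -1).
For λ=3: (A-λI) row 1 is [7, -14], so an eigenvector is (2, 1).
General solution: K_1e^(-4t)(-1,-1) + K_2e^(3t)(2,1).
Applying p(0)=1, q(0)=0 gives K_1=1, K_2=1.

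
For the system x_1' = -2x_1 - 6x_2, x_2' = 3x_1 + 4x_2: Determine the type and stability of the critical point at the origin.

A = [[-2,-6],[3,4]]; det(A-λI) = λ^2 - 2λ + 10.
λ = 1 ± 3i: positive real part.

unstable spiral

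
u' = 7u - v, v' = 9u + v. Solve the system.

u(t) = c_1e^(4t) + c_2te^(4t), v(t) = 3c_1e^(4t) + 3c_2te^(4t) - c_2e^(4t)

Coefficient matrix A = [[7, -1], [9, 1]].
Characteristic polynomial det(A - λI) = λ^2 - 8λ + 16 = 0.
Single eigenvalue λ = 4 with algebraic multiplicity 2.
Eigenvector v = (1,3); generalized eigenvector w with (A-λI)w=v is (0,-1).
General solution: e^(4t)[c_1·v + c_2·(t·v + w)].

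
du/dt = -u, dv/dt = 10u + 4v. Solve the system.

u(t) = C_1e^(-t), v(t) = -2C_1e^(-t) + C_2e^(4t)

Coefficient matrix A = [[-1, 0], [10, 4]].
Characteristic polynomial det(A - λI) = λ^2 - 3λ - 4 = 0.
Eigenvalues λ = -1, 4.
For λ=-1: (A-λI) row 2 is [10, 5], so an eigenvector is (1, -2).
For λ=4: (A-λI) row 1 is [-5, 0], so an eigenvector is (0, 1).
General solution: C_1e^(-t)(1,-2) + C_2e^(4t)(0,1).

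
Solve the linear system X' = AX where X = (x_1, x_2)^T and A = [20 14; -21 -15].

x_1(t) = c_1e^(6t) + 2c_2e^(-t), x_2(t) = -c_1e^(6t) - 3c_2e^(-t)

Coefficient matrix A = [[20, 14], [-21, -15]].
Characteristic polynomial det(A - λI) = λ^2 - 5λ - 6 = 0.
Eigenvalues λ = 6, -1.
For λ=6: (A-λI) row 1 is [14, 14], so an eigenvector is (1, -1).
For λ=-1: (A-λI) row 1 is [21, 14], so an eigenvector is (2, -3).
General solution: c_1e^(6t)(1,-1) + c_2e^(-t)(2,-3).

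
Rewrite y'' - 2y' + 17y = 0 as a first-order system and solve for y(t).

y(t) = K_1e^(t)cos(4t) + K_2e^(t)sin(4t)

Let x_1 = y, x_2 = y'. Then x_1' = x_2 and x_2' = -17x_1 + 2x_2.
A = [[0,1],[-17,2]]; det(A-λI) = λ^2 - 2λ + 17.
Eigenvalues λ = 1 ± 4i.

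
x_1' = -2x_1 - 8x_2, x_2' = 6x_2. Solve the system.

x_1(t) = -C_1e^(-2t) - C_2e^(6t), x_2(t) = C_2e^(6t)

Coefficient matrix A = [[-2, -8], [0, 6]].
Characteristic polynomial det(A - λI) = λ^2 - 4λ - 12 = 0.
Eigenvalues λ = -2, 6.
For λ=-2: (A-λI) row 1 is [0, -8], so an eigenvector is (-1, 0).
For λ=6: (A-λI) row 1 is [-8, -8], so an eigenvector is (-1, 1).
General solution: C_1e^(-2t)(-1,0) + C_2e^(6t)(-1,1).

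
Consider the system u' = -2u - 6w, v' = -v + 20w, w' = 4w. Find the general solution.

u(t) = -c_1e^(4t) + c_3e^(-2t), v(t) = 4c_1e^(4t) + c_2e^(-t), w(t) = c_1e^(4t)

Coefficient matrix A = [[-2, 0, -6], [0, -1, 20], [0, 0, 4]].
det(A - λI) = 0 gives eigenvalues λ = 4, -1, -2.
For λ=4: eigenvector (-1,4,1).
For λ=-1: eigenvector (0,1,0).
For λ=-2: eigenvector (1,0,0).
General solution: c_1e^(4t)(-1,4,1) + c_2e^(-t)(0,1,0) + c_3e^(-2t)(1,0,0).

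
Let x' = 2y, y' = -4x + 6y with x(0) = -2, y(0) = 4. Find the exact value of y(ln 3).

A = [[0,2],[-4,6]]; eigenvalues λ = 4, 2.
Eigenvectors: (-1,-2) for λ=4, (1,1) for λ=2.
From the initial condition, c_1 = -6, c_2 = -8.
y(ln 3) = (-6)(3^4)(-2) + (-8)(3^2)(1) = 900.

900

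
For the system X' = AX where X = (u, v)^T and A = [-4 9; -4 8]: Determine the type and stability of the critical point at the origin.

A = [[-4,9],[-4,8]]; det(A-λI) = λ^2 - 4λ + 4.
repeated λ = 2 with a single eigenvector.

unstable improper node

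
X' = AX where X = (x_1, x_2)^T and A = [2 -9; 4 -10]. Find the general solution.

x_1(t) = -3C_1e^(-4t) - 3C_2te^(-4t) - 2C_2e^(-4t), x_2(t) = -2C_1e^(-4t) - 2C_2te^(-4t) - C_2e^(-4t)

Coefficient matrix A = [[2, -9], [4, -10]].
Characteristic polynomial det(A - λI) = λ^2 + 8λ + 16 = 0.
Single eigenvalue λ = -4 with algebraic multiplicity 2.
Eigenvector v = (-3,-2); generalized eigenvector w with (A-λI)w=v is (-2,-1).
General solution: e^(-4t)[C_1·v + C_2·(t·v + w)].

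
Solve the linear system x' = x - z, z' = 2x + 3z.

Coefficient matrix A = [[1, -1], [2, 3]].
Characteristic polynomial det(A - λI) = λ^2 - 4λ + 5 = 0.
Eigenvalues λ = 2 ± i (complex conjugate pair).
For λ=2+i: an eigenvector is (0,1) - i(-1,1) = (0 + i, 1 - i).
A real fundamental pair from Re and Im of e^((2+i)t)v: X_1 = e^(2t)(cos(t)·(0,1) + sin(t)·(-1,1)), X_2 = e^(2t)(sin(t)·(0,1) - cos(t)·(-1,1)).
General solution: K_1X_1 + K_2X_2.

x(t) = -K_1e^(2t)sin(t) + K_2e^(2t)cos(t), z(t) = K_1e^(2t)sin(t) + K_1e^(2t)cos(t) + K_2e^(2t)sin(t) - K_2e^(2t)cos(t)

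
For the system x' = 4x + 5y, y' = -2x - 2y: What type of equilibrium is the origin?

A = [[4,5],[-2,-2]]; det(A-λI) = λ^2 - 2λ + 2.
λ = 1 ± i: positive real part.

unstable spiral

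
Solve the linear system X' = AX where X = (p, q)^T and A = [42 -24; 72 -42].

p(t) = -2K_1e^(6t) + K_2e^(-6t), q(t) = -3K_1e^(6t) + 2K_2e^(-6t)

Coefficient matrix A = [[42, -24], [72, -42]].
Characteristic polynomial det(A - λI) = λ^2 - 36 = 0.
Eigenvalues λ = 6, -6.
For λ=6: (A-λI) row 1 is [36, -24], so an eigenvector is (-2, -3).
For λ=-6: (A-λI) row 1 is [48, -24], so an eigenvector is (1, 2).
General solution: K_1e^(6t)(-2,-3) + K_2e^(-6t)(1,2).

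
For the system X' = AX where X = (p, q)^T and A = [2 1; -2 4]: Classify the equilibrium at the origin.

unstable spiral

A = [[2,1],[-2,4]]; det(A-λI) = λ^2 - 6λ + 10.
λ = 3 ± i: positive real part.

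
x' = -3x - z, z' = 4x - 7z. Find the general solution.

Coefficient matrix A = [[-3, -1], [4, -7]].
Characteristic polynomial det(A - λI) = λ^2 + 10λ + 25 = 0.
Single eigenvalue λ = -5 with algebraic multiplicity 2.
Eigenvector v = (1,2); generalized eigenvector w with (A-λI)w=v is (2,3).
General solution: e^(-5t)[c_1·v + c_2·(t·v + w)].

x(t) = c_1e^(-5t) + c_2te^(-5t) + 2c_2e^(-5t), z(t) = 2c_1e^(-5t) + 2c_2te^(-5t) + 3c_2e^(-5t)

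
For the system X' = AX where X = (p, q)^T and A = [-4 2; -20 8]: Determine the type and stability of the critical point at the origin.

A = [[-4,2],[-20,8]]; det(A-λI) = λ^2 - 4λ + 8.
λ = 2 ± 2i: positive real part.

unstable spiral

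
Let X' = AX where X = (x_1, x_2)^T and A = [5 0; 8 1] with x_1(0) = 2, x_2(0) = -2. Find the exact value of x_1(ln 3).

A = [[5,0],[8,1]]; eigenvalues λ = 1, 5.
Eigenvectors: (0,1) for λ=1, (-1,-2) for λ=5.
From the initial condition, c_1 = -6, c_2 = -2.
x_1(ln 3) = (-6)(3^1)(0) + (-2)(3^5)(-1) = 486.

486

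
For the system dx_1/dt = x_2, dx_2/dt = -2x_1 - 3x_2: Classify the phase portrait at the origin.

stable node

A = [[0,1],[-2,-3]]; det(A-λI) = λ^2 + 3λ + 2.
λ = -2, -1: both negative.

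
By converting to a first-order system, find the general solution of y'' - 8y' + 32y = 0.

y(t) = C_1e^(4t)cos(4t) + C_2e^(4t)sin(4t)

Let x_1 = y, x_2 = y'. Then x_1' = x_2 and x_2' = -32x_1 + 8x_2.
A = [[0,1],[-32,8]]; det(A-λI) = λ^2 - 8λ + 32.
Eigenvalues λ = 4 ± 4i.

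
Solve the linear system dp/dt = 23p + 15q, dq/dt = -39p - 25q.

p(t) = -C_1e^(-t)sin(3t) - 2C_1e^(-t)cos(3t) - 2C_2e^(-t)sin(3t) + C_2e^(-t)cos(3t), q(t) = 2C_1e^(-t)sin(3t) + 3C_1e^(-t)cos(3t) + 3C_2e^(-t)sin(3t) - 2C_2e^(-t)cos(3t)

Coefficient matrix A = [[23, 15], [-39, -25]].
Characteristic polynomial det(A - λI) = λ^2 + 2λ + 10 = 0.
Eigenvalues λ = -1 ± 3i (complex conjugate pair).
For λ=-1+3i: an eigenvector is (-2,3) - i(-1,2) = (-2 + i, 3 - 2i).
A real fundamental pair from Re and Im of e^((-1+3i)t)v: X_1 = e^(-t)(cos(3t)·(-2,3) + sin(3t)·(-1,2)), X_2 = e^(-t)(sin(3t)·(-2,3) - cos(3t)·(-1,2)).
General solution: C_1X_1 + C_2X_2.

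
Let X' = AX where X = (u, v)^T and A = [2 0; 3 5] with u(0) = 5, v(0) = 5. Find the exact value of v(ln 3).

A = [[2,0],[3,5]]; eigenvalues λ = 5, 2.
Eigenvectors: (0,1) for λ=5, (-1,1) for λ=2.
From the initial condition, c_1 = 10, c_2 = -5.
v(ln 3) = (10)(3^5)(1) + (-5)(3^2)(1) = 2385.

2385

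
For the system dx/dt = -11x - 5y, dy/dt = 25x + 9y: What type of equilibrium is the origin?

stable spiral

A = [[-11,-5],[25,9]]; det(A-λI) = λ^2 + 2λ + 26.
λ = -1 ± 5i: negative real part.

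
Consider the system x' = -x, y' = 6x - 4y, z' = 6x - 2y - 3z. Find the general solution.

x(t) = C_1e^(-t), y(t) = 2C_1e^(-t) + C_2e^(-4t), z(t) = C_1e^(-t) + 2C_2e^(-4t) + C_3e^(-3t)

Coefficient matrix A = [[-1, 0, 0], [6, -4, 0], [6, -2, -3]].
det(A - λI) = 0 gives eigenvalues λ = -1, -4, -3.
For λ=-1: eigenvector (1,2,1).
For λ=-4: eigenvector (0,1,2).
For λ=-3: eigenvector (0,0,1).
General solution: C_1e^(-t)(1,2,1) + C_2e^(-4t)(0,1,2) + C_3e^(-3t)(0,0,1).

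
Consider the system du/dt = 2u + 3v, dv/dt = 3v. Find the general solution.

Coefficient matrix A = [[2, 3], [0, 3]].
Characteristic polynomial det(A - λI) = λ^2 - 5λ + 6 = 0.
Eigenvalues λ = 3, 2.
For λ=3: (A-λI) row 1 is [-1, 3], so an eigenvector is (-3, -1).
For λ=2: (A-λI) row 1 is [0, 3], so an eigenvector is (1, 0).
General solution: C_1e^(3t)(-3,-1) + C_2e^(2t)(1,0).

u(t) = -3C_1e^(3t) + C_2e^(2t), v(t) = -C_1e^(3t)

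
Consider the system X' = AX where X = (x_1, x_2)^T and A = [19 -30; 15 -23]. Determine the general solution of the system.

x_1(t) = -C_1e^(-2t)sin(3t) - 3C_1e^(-2t)cos(3t) - 3C_2e^(-2t)sin(3t) + C_2e^(-2t)cos(3t), x_2(t) = -C_1e^(-2t)sin(3t) - 2C_1e^(-2t)cos(3t) - 2C_2e^(-2t)sin(3t) + C_2e^(-2t)cos(3t)

Coefficient matrix A = [[19, -30], [15, -23]].
Characteristic polynomial det(A - λI) = λ^2 + 4λ + 13 = 0.
Eigenvalues λ = -2 ± 3i (complex conjugate pair).
For λ=-2+3i: an eigenvector is (-3,-2) - i(-1,-1) = (-3 + i, -2 + i).
A real fundamental pair from Re and Im of e^((-2+3i)t)v: X_1 = e^(-2t)(cos(3t)·(-3,-2) + sin(3t)·(-1,-1)), X_2 = e^(-2t)(sin(3t)·(-3,-2) - cos(3t)·(-1,-1)).
General solution: C_1X_1 + C_2X_2.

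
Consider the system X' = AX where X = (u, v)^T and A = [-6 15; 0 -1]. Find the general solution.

u(t) = -c_1e^(-6t) + 3c_2e^(-t), v(t) = c_2e^(-t)

Coefficient matrix A = [[-6, 15], [0, -1]].
Characteristic polynomial det(A - λI) = λ^2 + 7λ + 6 = 0.
Eigenvalues λ = -6, -1.
For λ=-6: (A-λI) row 1 is [0, 15], so an eigenvector is (-1, 0).
For λ=-1: (A-λI) row 1 is [-5, 15], so an eigenvector is (3, 1).
General solution: c_1e^(-6t)(-1,0) + c_2e^(-t)(3,1).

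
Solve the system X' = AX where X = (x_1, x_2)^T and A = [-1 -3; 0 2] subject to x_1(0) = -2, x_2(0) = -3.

x_1(t) = 3e^(2t) - 5e^(-t), x_2(t) = -3e^(2t)

Coefficient matrix A = [[-1, -3], [0, 2]].
Characteristic polynomial det(A - λI) = λ^2 - λ - 2 = 0.
Eigenvalues λ = -1, 2.
For λ=-1: (A-λI) row 1 is [0, -3], so an eigenvector is (1, 0).
For λ=2: (A-λI) row 1 is [-3, -3], so an eigenvector is (1, -1).
General solution: K_1e^(-t)(1,0) + K_2e^(2t)(1,-1).
Applying x_1(0)=-2, x_2(0)=-3 gives K_1=-5, K_2=3.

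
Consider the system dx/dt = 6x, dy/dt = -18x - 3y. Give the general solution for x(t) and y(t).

Coefficient matrix A = [[6, 0], [-18, -3]].
Characteristic polynomial det(A - λI) = λ^2 - 3λ - 18 = 0.
Eigenvalues λ = 6, -3.
For λ=6: (A-λI) row 2 is [-18, -9], so an eigenvector is (-1, 2).
For λ=-3: (A-λI) row 1 is [9, 0], so an eigenvector is (0, 1).
General solution: K_1e^(6t)(-1,2) + K_2e^(-3t)(0,1).

x(t) = -K_1e^(6t), y(t) = 2K_1e^(6t) + K_2e^(-3t)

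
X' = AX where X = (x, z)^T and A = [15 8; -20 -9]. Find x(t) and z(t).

Coefficient matrix A = [[15, 8], [-20, -9]].
Characteristic polynomial det(A - λI) = λ^2 - 6λ + 25 = 0.
Eigenvalues λ = 3 ± 4i (complex conjugate pair).
For λ=3+4i: an eigenvector is (1,-1) - i(1,-2) = (1 - i, -1 + 2i).
A real fundamental pair from Re and Im of e^((3+4i)t)v: X_1 = e^(3t)(cos(4t)·(1,-1) + sin(4t)·(1,-2)), X_2 = e^(3t)(sin(4t)·(1,-1) - cos(4t)·(1,-2)).
General solution: c_1X_1 + c_2X_2.

x(t) = c_1e^(3t)sin(4t) + c_1e^(3t)cos(4t) + c_2e^(3t)sin(4t) - c_2e^(3t)cos(4t), z(t) = -2c_1e^(3t)sin(4t) - c_1e^(3t)cos(4t) - c_2e^(3t)sin(4t) + 2c_2e^(3t)cos(4t)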